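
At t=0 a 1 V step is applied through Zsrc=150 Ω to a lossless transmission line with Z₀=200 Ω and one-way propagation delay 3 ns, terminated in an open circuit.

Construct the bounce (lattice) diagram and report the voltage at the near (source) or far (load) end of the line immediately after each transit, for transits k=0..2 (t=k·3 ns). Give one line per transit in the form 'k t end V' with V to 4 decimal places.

Γ_L=1.000000, Γ_S=-0.142857; launch V₁=1·200/350=0.571429
k=0 src: V=0.5714
k=1 load: inc=0.571429, refl=0.571429·1.000000=0.5714; V=0.000000+0.571429+0.571429=1.1429
k=2 src: inc=0.571429, refl=0.571429·-0.142857=-0.0816; V=0.571429+0.571429+-0.081633=1.0612

0 0 source 0.5714
1 3 load 1.1429
2 6 source 1.0612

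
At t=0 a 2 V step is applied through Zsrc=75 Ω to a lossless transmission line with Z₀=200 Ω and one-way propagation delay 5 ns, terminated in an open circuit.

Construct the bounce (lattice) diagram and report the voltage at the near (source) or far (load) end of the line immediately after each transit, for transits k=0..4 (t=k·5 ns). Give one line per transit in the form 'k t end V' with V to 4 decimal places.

Γ_L=1.000000, Γ_S=-0.454545; launch V₁=2·200/275=1.454545
k=0 src: V=1.4545
k=1 load: inc=1.454545, refl=1.454545·1.000000=1.4545; V=0.000000+1.454545+1.454545=2.9091
k=2 src: inc=1.454545, refl=1.454545·-0.454545=-0.6612; V=1.454545+1.454545+-0.661157=2.2479
k=3 load: inc=-0.661157, refl=-0.661157·1.000000=-0.6612; V=2.909091+-0.661157+-0.661157=1.5868
k=4 src: inc=-0.661157, refl=-0.661157·-0.454545=0.3005; V=2.247934+-0.661157+0.300526=1.8873

0 0 source 1.4545
1 5 load 2.9091
2 10 source 2.2479
3 15 load 1.5868
4 20 source 1.8873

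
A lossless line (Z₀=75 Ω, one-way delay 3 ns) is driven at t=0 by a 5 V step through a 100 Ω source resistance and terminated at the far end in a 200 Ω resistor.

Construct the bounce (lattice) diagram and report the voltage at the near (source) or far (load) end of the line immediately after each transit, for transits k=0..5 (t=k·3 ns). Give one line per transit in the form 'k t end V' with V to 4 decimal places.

Γ_L=0.454545, Γ_S=0.142857; launch V₁=5·75/175=2.142857
k=0 src: V=2.1429
k=1 load: inc=2.142857, refl=2.142857·0.454545=0.9740; V=0.000000+2.142857+0.974026=3.1169
k=2 src: inc=0.974026, refl=0.974026·0.142857=0.1391; V=2.142857+0.974026+0.139147=3.2560
k=3 load: inc=0.139147, refl=0.139147·0.454545=0.0632; V=3.116883+0.139147+0.063248=3.3193
k=4 src: inc=0.063248, refl=0.063248·0.142857=0.0090; V=3.256030+0.063248+0.009035=3.3283
k=5 load: inc=0.009035, refl=0.009035·0.454545=0.0041; V=3.319278+0.009035+0.004107=3.3324

0 0 source 2.1429
1 3 load 3.1169
2 6 source 3.2560
3 9 load 3.3193
4 12 source 3.3283
5 15 load 3.3324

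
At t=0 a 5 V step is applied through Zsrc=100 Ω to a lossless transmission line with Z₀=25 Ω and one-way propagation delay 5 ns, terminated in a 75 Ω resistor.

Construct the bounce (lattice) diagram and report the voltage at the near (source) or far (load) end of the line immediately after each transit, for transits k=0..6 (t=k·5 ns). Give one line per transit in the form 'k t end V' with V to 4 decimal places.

Γ_L=0.500000, Γ_S=0.600000; launch V₁=5·25/125=1.000000
k=0 src: V=1.0000
k=1 load: inc=1.000000, refl=1.000000·0.500000=0.5000; V=0.000000+1.000000+0.500000=1.5000
k=2 src: inc=0.500000, refl=0.500000·0.600000=0.3000; V=1.000000+0.500000+0.300000=1.8000
k=3 load: inc=0.300000, refl=0.300000·0.500000=0.1500; V=1.500000+0.300000+0.150000=1.9500
k=4 src: inc=0.150000, refl=0.150000·0.600000=0.0900; V=1.800000+0.150000+0.090000=2.0400
k=5 load: inc=0.090000, refl=0.090000·0.500000=0.0450; V=1.950000+0.090000+0.045000=2.0850
k=6 src: inc=0.045000, refl=0.045000·0.600000=0.0270; V=2.040000+0.045000+0.027000=2.1120

0 0 source 1.0000
1 5 load 1.5000
2 10 source 1.8000
3 15 load 1.9500
4 20 source 2.0400
5 25 load 2.0850
6 30 source 2.1120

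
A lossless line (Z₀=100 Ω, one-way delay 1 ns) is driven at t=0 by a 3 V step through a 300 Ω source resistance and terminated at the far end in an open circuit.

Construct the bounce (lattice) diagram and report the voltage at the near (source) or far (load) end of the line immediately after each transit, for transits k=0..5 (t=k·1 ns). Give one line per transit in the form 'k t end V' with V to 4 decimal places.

Γ_L=1.000000, Γ_S=0.500000; launch V₁=3·100/400=0.750000
k=0 src: V=0.7500
k=1 load: inc=0.750000, refl=0.750000·1.000000=0.7500; V=0.000000+0.750000+0.750000=1.5000
k=2 src: inc=0.750000, refl=0.750000·0.500000=0.3750; V=0.750000+0.750000+0.375000=1.8750
k=3 load: inc=0.375000, refl=0.375000·1.000000=0.3750; V=1.500000+0.375000+0.375000=2.2500
k=4 src: inc=0.375000, refl=0.375000·0.500000=0.1875; V=1.875000+0.375000+0.187500=2.4375
k=5 load: inc=0.187500, refl=0.187500·1.000000=0.1875; V=2.250000+0.187500+0.187500=2.6250

0 0 source 0.7500
1 1 load 1.5000
2 2 source 1.8750
3 3 load 2.2500
4 4 source 2.4375
5 5 load 2.6250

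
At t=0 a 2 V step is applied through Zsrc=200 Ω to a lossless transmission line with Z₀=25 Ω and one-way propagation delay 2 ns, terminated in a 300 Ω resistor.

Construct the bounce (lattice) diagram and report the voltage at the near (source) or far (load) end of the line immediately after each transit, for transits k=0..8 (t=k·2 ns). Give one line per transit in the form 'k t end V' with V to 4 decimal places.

Γ_L=0.846154, Γ_S=0.777778; launch V₁=2·25/225=0.222222
k=0 src: V=0.2222
k=1 load: inc=0.222222, refl=0.222222·0.846154=0.1880; V=0.000000+0.222222+0.188034=0.4103
k=2 src: inc=0.188034, refl=0.188034·0.777778=0.1462; V=0.222222+0.188034+0.146249=0.5565
k=3 load: inc=0.146249, refl=0.146249·0.846154=0.1237; V=0.410256+0.146249+0.123749=0.6803
k=4 src: inc=0.123749, refl=0.123749·0.777778=0.0962; V=0.556505+0.123749+0.096249=0.7765
k=5 load: inc=0.096249, refl=0.096249·0.846154=0.0814; V=0.680254+0.096249+0.081442=0.8579
k=6 src: inc=0.081442, refl=0.081442·0.777778=0.0633; V=0.776503+0.081442+0.063344=0.9213
k=7 load: inc=0.063344, refl=0.063344·0.846154=0.0536; V=0.857945+0.063344+0.053598=0.9749
k=8 src: inc=0.053598, refl=0.053598·0.777778=0.0417; V=0.921289+0.053598+0.041688=1.0166

0 0 source 0.2222
1 2 load 0.4103
2 4 source 0.5565
3 6 load 0.6803
4 8 source 0.7765
5 10 load 0.8579
6 12 source 0.9213
7 14 load 0.9749
8 16 source 1.0166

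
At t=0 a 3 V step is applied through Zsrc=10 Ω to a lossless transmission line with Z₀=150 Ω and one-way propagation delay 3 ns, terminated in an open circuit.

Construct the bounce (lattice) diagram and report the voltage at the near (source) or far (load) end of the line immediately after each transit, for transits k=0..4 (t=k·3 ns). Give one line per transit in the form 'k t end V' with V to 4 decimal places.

Γ_L=1.000000, Γ_S=-0.875000; launch V₁=3·150/160=2.812500
k=0 src: V=2.8125
k=1 load: inc=2.812500, refl=2.812500·1.000000=2.8125; V=0.000000+2.812500+2.812500=5.6250
k=2 src: inc=2.812500, refl=2.812500·-0.875000=-2.4609; V=2.812500+2.812500+-2.460938=3.1641
k=3 load: inc=-2.460938, refl=-2.460938·1.000000=-2.4609; V=5.625000+-2.460938+-2.460938=0.7031
k=4 src: inc=-2.460938, refl=-2.460938·-0.875000=2.1533; V=3.164062+-2.460938+2.153320=2.8564

0 0 source 2.8125
1 3 load 5.6250
2 6 source 3.1641
3 9 load 0.7031
4 12 source 2.8564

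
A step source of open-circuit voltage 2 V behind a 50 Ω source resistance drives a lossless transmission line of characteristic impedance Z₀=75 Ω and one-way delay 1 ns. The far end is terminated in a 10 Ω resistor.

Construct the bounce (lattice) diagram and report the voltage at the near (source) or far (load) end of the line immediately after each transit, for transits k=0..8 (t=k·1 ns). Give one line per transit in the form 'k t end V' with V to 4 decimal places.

Γ_L=-0.764706, Γ_S=-0.200000; launch V₁=2·75/125=1.200000
k=0 src: V=1.2000
k=1 load: inc=1.200000, refl=1.200000·-0.764706=-0.9176; V=0.000000+1.200000+-0.917647=0.2824
k=2 src: inc=-0.917647, refl=-0.917647·-0.200000=0.1835; V=1.200000+-0.917647+0.183529=0.4659
k=3 load: inc=0.183529, refl=0.183529·-0.764706=-0.1403; V=0.282353+0.183529+-0.140346=0.3255
k=4 src: inc=-0.140346, refl=-0.140346·-0.200000=0.0281; V=0.465882+-0.140346+0.028069=0.3536
k=5 load: inc=0.028069, refl=0.028069·-0.764706=-0.0215; V=0.325536+0.028069+-0.021465=0.3321
k=6 src: inc=-0.021465, refl=-0.021465·-0.200000=0.0043; V=0.353606+-0.021465+0.004293=0.3364
k=7 load: inc=0.004293, refl=0.004293·-0.764706=-0.0033; V=0.332141+0.004293+-0.003283=0.3332
k=8 src: inc=-0.003283, refl=-0.003283·-0.200000=0.0007; V=0.336434+-0.003283+0.000657=0.3338

0 0 source 1.2000
1 1 load 0.2824
2 2 source 0.4659
3 3 load 0.3255
4 4 source 0.3536
5 5 load 0.3321
6 6 source 0.3364
7 7 load 0.3332
8 8 source 0.3338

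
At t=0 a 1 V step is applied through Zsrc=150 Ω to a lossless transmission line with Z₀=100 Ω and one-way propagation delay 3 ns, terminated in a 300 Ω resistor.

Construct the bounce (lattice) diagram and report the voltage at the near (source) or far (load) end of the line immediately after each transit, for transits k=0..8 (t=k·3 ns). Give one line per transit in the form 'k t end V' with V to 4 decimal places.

Γ_L=0.500000, Γ_S=0.200000; launch V₁=1·100/250=0.400000
k=0 src: V=0.4000
k=1 load: inc=0.400000, refl=0.400000·0.500000=0.2000; V=0.000000+0.400000+0.200000=0.6000
k=2 src: inc=0.200000, refl=0.200000·0.200000=0.0400; V=0.400000+0.200000+0.040000=0.6400
k=3 load: inc=0.040000, refl=0.040000·0.500000=0.0200; V=0.600000+0.040000+0.020000=0.6600
k=4 src: inc=0.020000, refl=0.020000·0.200000=0.0040; V=0.640000+0.020000+0.004000=0.6640
k=5 load: inc=0.004000, refl=0.004000·0.500000=0.0020; V=0.660000+0.004000+0.002000=0.6660
k=6 src: inc=0.002000, refl=0.002000·0.200000=0.0004; V=0.664000+0.002000+0.000400=0.6664
k=7 load: inc=0.000400, refl=0.000400·0.500000=0.0002; V=0.666000+0.000400+0.000200=0.6666
k=8 src: inc=0.000200, refl=0.000200·0.200000=0.0000; V=0.666400+0.000200+0.000040=0.6666

0 0 source 0.4000
1 3 load 0.6000
2 6 source 0.6400
3 9 load 0.6600
4 12 source 0.6640
5 15 load 0.6660
6 18 source 0.6664
7 21 load 0.6666
8 24 source 0.6666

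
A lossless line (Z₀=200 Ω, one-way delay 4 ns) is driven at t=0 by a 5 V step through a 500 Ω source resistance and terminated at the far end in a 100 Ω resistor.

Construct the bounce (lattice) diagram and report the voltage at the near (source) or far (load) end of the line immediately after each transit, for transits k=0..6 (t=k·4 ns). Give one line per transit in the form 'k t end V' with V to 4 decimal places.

Γ_L=-0.333333, Γ_S=0.428571; launch V₁=5·200/700=1.428571
k=0 src: V=1.4286
k=1 load: inc=1.428571, refl=1.428571·-0.333333=-0.4762; V=0.000000+1.428571+-0.476190=0.9524
k=2 src: inc=-0.476190, refl=-0.476190·0.428571=-0.2041; V=1.428571+-0.476190+-0.204082=0.7483
k=3 load: inc=-0.204082, refl=-0.204082·-0.333333=0.0680; V=0.952381+-0.204082+0.068027=0.8163
k=4 src: inc=0.068027, refl=0.068027·0.428571=0.0292; V=0.748299+0.068027+0.029155=0.8455
k=5 load: inc=0.029155, refl=0.029155·-0.333333=-0.0097; V=0.816327+0.029155+-0.009718=0.8358
k=6 src: inc=-0.009718, refl=-0.009718·0.428571=-0.0042; V=0.845481+-0.009718+-0.004165=0.8316

0 0 source 1.4286
1 4 load 0.9524
2 8 source 0.7483
3 12 load 0.8163
4 16 source 0.8455
5 20 load 0.8358
6 24 source 0.8316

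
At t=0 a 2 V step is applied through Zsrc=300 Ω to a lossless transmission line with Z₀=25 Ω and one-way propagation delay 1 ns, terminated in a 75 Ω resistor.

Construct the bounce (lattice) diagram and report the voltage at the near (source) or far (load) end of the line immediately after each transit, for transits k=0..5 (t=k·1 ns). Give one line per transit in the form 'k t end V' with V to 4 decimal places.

Γ_L=0.500000, Γ_S=0.846154; launch V₁=2·25/325=0.153846
k=0 src: V=0.1538
k=1 load: inc=0.153846, refl=0.153846·0.500000=0.0769; V=0.000000+0.153846+0.076923=0.2308
k=2 src: inc=0.076923, refl=0.076923·0.846154=0.0651; V=0.153846+0.076923+0.065089=0.2959
k=3 load: inc=0.065089, refl=0.065089·0.500000=0.0325; V=0.230769+0.065089+0.032544=0.3284
k=4 src: inc=0.032544, refl=0.032544·0.846154=0.0275; V=0.295858+0.032544+0.027538=0.3559
k=5 load: inc=0.027538, refl=0.027538·0.500000=0.0138; V=0.328402+0.027538+0.013769=0.3697

0 0 source 0.1538
1 1 load 0.2308
2 2 source 0.2959
3 3 load 0.3284
4 4 source 0.3559
5 5 load 0.3697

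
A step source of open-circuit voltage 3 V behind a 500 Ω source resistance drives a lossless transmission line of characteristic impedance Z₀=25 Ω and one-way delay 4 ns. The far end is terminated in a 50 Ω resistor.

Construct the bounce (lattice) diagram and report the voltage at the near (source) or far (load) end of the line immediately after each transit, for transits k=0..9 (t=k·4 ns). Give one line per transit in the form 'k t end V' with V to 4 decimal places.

Γ_L=0.333333, Γ_S=0.904762; launch V₁=3·25/525=0.142857
k=0 src: V=0.1429
k=1 load: inc=0.142857, refl=0.142857·0.333333=0.0476; V=0.000000+0.142857+0.047619=0.1905
k=2 src: inc=0.047619, refl=0.047619·0.904762=0.0431; V=0.142857+0.047619+0.043084=0.2336
k=3 load: inc=0.043084, refl=0.043084·0.333333=0.0144; V=0.190476+0.043084+0.014361=0.2479
k=4 src: inc=0.014361, refl=0.014361·0.904762=0.0130; V=0.233560+0.014361+0.012994=0.2609
k=5 load: inc=0.012994, refl=0.012994·0.333333=0.0043; V=0.247921+0.012994+0.004331=0.2652
k=6 src: inc=0.004331, refl=0.004331·0.904762=0.0039; V=0.260915+0.004331+0.003919=0.2692
k=7 load: inc=0.003919, refl=0.003919·0.333333=0.0013; V=0.265246+0.003919+0.001306=0.2705
k=8 src: inc=0.001306, refl=0.001306·0.904762=0.0012; V=0.269165+0.001306+0.001182=0.2717
k=9 load: inc=0.001182, refl=0.001182·0.333333=0.0004; V=0.270471+0.001182+0.000394=0.2720

0 0 source 0.1429
1 4 load 0.1905
2 8 source 0.2336
3 12 load 0.2479
4 16 source 0.2609
5 20 load 0.2652
6 24 source 0.2692
7 28 load 0.2705
8 32 source 0.2717
9 36 load 0.2720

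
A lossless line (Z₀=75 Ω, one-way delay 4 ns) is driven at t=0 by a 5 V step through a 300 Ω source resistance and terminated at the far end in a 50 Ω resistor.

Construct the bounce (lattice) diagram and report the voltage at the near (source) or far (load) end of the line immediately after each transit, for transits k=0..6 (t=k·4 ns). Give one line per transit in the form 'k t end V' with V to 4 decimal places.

Γ_L=-0.200000, Γ_S=0.600000; launch V₁=5·75/375=1.000000
k=0 src: V=1.0000
k=1 load: inc=1.000000, refl=1.000000·-0.200000=-0.2000; V=0.000000+1.000000+-0.200000=0.8000
k=2 src: inc=-0.200000, refl=-0.200000·0.600000=-0.1200; V=1.000000+-0.200000+-0.120000=0.6800
k=3 load: inc=-0.120000, refl=-0.120000·-0.200000=0.0240; V=0.800000+-0.120000+0.024000=0.7040
k=4 src: inc=0.024000, refl=0.024000·0.600000=0.0144; V=0.680000+0.024000+0.014400=0.7184
k=5 load: inc=0.014400, refl=0.014400·-0.200000=-0.0029; V=0.704000+0.014400+-0.002880=0.7155
k=6 src: inc=-0.002880, refl=-0.002880·0.600000=-0.0017; V=0.718400+-0.002880+-0.001728=0.7138

0 0 source 1.0000
1 4 load 0.8000
2 8 source 0.6800
3 12 load 0.7040
4 16 source 0.7184
5 20 load 0.7155
6 24 source 0.7138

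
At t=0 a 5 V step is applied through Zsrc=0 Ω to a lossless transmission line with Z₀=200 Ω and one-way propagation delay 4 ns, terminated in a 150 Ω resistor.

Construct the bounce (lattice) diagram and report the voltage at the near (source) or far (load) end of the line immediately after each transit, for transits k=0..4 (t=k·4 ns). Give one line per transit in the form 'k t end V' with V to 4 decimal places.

0 0 source 5.0000
1 4 load 4.2857
2 8 source 5.0000
3 12 load 4.8980
4 16 source 5.0000

Γ_L=-0.142857, Γ_S=-1.000000; launch V₁=5·200/200=5.000000
k=0 src: V=5.0000
k=1 load: inc=5.000000, refl=5.000000·-0.142857=-0.7143; V=0.000000+5.000000+-0.714286=4.2857
k=2 src: inc=-0.714286, refl=-0.714286·-1.000000=0.7143; V=5.000000+-0.714286+0.714286=5.0000
k=3 load: inc=0.714286, refl=0.714286·-0.142857=-0.1020; V=4.285714+0.714286+-0.102041=4.8980
k=4 src: inc=-0.102041, refl=-0.102041·-1.000000=0.1020; V=5.000000+-0.102041+0.102041=5.0000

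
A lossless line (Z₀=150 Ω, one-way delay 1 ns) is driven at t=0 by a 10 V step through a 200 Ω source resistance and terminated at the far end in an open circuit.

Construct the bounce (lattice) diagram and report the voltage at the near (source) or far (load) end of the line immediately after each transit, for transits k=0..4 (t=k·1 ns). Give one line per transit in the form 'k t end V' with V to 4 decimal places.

0 0 source 4.2857
1 1 load 8.5714
2 2 source 9.1837
3 3 load 9.7959
4 4 source 9.8834

Γ_L=1.000000, Γ_S=0.142857; launch V₁=10·150/350=4.285714
k=0 src: V=4.2857
k=1 load: inc=4.285714, refl=4.285714·1.000000=4.2857; V=0.000000+4.285714+4.285714=8.5714
k=2 src: inc=4.285714, refl=4.285714·0.142857=0.6122; V=4.285714+4.285714+0.612245=9.1837
k=3 load: inc=0.612245, refl=0.612245·1.000000=0.6122; V=8.571429+0.612245+0.612245=9.7959
k=4 src: inc=0.612245, refl=0.612245·0.142857=0.0875; V=9.183673+0.612245+0.087464=9.8834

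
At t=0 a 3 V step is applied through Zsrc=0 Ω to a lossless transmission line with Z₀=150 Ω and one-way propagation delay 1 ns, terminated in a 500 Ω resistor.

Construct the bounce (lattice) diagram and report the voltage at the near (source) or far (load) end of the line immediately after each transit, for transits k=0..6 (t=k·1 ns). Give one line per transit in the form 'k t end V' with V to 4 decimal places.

0 0 source 3.0000
1 1 load 4.6154
2 2 source 3.0000
3 3 load 2.1302
4 4 source 3.0000
5 5 load 3.4684
6 6 source 3.0000

Γ_L=0.538462, Γ_S=-1.000000; launch V₁=3·150/150=3.000000
k=0 src: V=3.0000
k=1 load: inc=3.000000, refl=3.000000·0.538462=1.6154; V=0.000000+3.000000+1.615385=4.6154
k=2 src: inc=1.615385, refl=1.615385·-1.000000=-1.6154; V=3.000000+1.615385+-1.615385=3.0000
k=3 load: inc=-1.615385, refl=-1.615385·0.538462=-0.8698; V=4.615385+-1.615385+-0.869822=2.1302
k=4 src: inc=-0.869822, refl=-0.869822·-1.000000=0.8698; V=3.000000+-0.869822+0.869822=3.0000
k=5 load: inc=0.869822, refl=0.869822·0.538462=0.4684; V=2.130178+0.869822+0.468366=3.4684
k=6 src: inc=0.468366, refl=0.468366·-1.000000=-0.4684; V=3.000000+0.468366+-0.468366=3.0000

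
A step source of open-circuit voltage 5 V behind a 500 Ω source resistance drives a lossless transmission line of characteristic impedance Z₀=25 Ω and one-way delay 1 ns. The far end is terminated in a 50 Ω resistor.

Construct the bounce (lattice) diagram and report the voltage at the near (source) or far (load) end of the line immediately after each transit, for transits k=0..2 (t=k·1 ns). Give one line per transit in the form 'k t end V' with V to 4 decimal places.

0 0 source 0.2381
1 1 load 0.3175
2 2 source 0.3893

Γ_L=0.333333, Γ_S=0.904762; launch V₁=5·25/525=0.238095
k=0 src: V=0.2381
k=1 load: inc=0.238095, refl=0.238095·0.333333=0.0794; V=0.000000+0.238095+0.079365=0.3175
k=2 src: inc=0.079365, refl=0.079365·0.904762=0.0718; V=0.238095+0.079365+0.071807=0.3893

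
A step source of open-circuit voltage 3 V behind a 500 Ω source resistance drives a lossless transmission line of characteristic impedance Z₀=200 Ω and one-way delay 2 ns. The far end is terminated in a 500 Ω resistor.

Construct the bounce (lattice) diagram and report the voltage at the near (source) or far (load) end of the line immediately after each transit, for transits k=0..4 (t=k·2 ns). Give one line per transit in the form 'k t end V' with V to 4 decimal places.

0 0 source 0.8571
1 2 load 1.2245
2 4 source 1.3819
3 6 load 1.4494
4 8 source 1.4783

Γ_L=0.428571, Γ_S=0.428571; launch V₁=3·200/700=0.857143
k=0 src: V=0.8571
k=1 load: inc=0.857143, refl=0.857143·0.428571=0.3673; V=0.000000+0.857143+0.367347=1.2245
k=2 src: inc=0.367347, refl=0.367347·0.428571=0.1574; V=0.857143+0.367347+0.157434=1.3819
k=3 load: inc=0.157434, refl=0.157434·0.428571=0.0675; V=1.224490+0.157434+0.067472=1.4494
k=4 src: inc=0.067472, refl=0.067472·0.428571=0.0289; V=1.381924+0.067472+0.028917=1.4783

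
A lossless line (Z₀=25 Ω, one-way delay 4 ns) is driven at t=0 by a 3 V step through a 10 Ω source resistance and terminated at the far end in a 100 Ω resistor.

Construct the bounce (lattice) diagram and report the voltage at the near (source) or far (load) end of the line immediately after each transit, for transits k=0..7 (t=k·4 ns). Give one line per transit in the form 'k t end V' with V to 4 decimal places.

0 0 source 2.1429
1 4 load 3.4286
2 8 source 2.8776
3 12 load 2.5469
4 16 source 2.6886
5 20 load 2.7736
6 24 source 2.7372
7 28 load 2.7153

Γ_L=0.600000, Γ_S=-0.428571; launch V₁=3·25/35=2.142857
k=0 src: V=2.1429
k=1 load: inc=2.142857, refl=2.142857·0.600000=1.2857; V=0.000000+2.142857+1.285714=3.4286
k=2 src: inc=1.285714, refl=1.285714·-0.428571=-0.5510; V=2.142857+1.285714+-0.551020=2.8776
k=3 load: inc=-0.551020, refl=-0.551020·0.600000=-0.3306; V=3.428571+-0.551020+-0.330612=2.5469
k=4 src: inc=-0.330612, refl=-0.330612·-0.428571=0.1417; V=2.877551+-0.330612+0.141691=2.6886
k=5 load: inc=0.141691, refl=0.141691·0.600000=0.0850; V=2.546939+0.141691+0.085015=2.7736
k=6 src: inc=0.085015, refl=0.085015·-0.428571=-0.0364; V=2.688630+0.085015+-0.036435=2.7372
k=7 load: inc=-0.036435, refl=-0.036435·0.600000=-0.0219; V=2.773644+-0.036435+-0.021861=2.7153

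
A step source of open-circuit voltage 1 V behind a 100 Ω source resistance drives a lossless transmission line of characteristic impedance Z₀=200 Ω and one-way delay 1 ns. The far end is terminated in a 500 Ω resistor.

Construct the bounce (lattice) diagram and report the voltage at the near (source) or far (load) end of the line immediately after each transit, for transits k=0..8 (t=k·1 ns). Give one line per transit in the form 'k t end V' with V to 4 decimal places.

0 0 source 0.6667
1 1 load 0.9524
2 2 source 0.8571
3 3 load 0.8163
4 4 source 0.8299
5 5 load 0.8358
6 6 source 0.8338
7 7 load 0.8330
8 8 source 0.8333

Γ_L=0.428571, Γ_S=-0.333333; launch V₁=1·200/300=0.666667
k=0 src: V=0.6667
k=1 load: inc=0.666667, refl=0.666667·0.428571=0.2857; V=0.000000+0.666667+0.285714=0.9524
k=2 src: inc=0.285714, refl=0.285714·-0.333333=-0.0952; V=0.666667+0.285714+-0.095238=0.8571
k=3 load: inc=-0.095238, refl=-0.095238·0.428571=-0.0408; V=0.952381+-0.095238+-0.040816=0.8163
k=4 src: inc=-0.040816, refl=-0.040816·-0.333333=0.0136; V=0.857143+-0.040816+0.013605=0.8299
k=5 load: inc=0.013605, refl=0.013605·0.428571=0.0058; V=0.816327+0.013605+0.005831=0.8358
k=6 src: inc=0.005831, refl=0.005831·-0.333333=-0.0019; V=0.829932+0.005831+-0.001944=0.8338
k=7 load: inc=-0.001944, refl=-0.001944·0.428571=-0.0008; V=0.835763+-0.001944+-0.000833=0.8330
k=8 src: inc=-0.000833, refl=-0.000833·-0.333333=0.0003; V=0.833819+-0.000833+0.000278=0.8333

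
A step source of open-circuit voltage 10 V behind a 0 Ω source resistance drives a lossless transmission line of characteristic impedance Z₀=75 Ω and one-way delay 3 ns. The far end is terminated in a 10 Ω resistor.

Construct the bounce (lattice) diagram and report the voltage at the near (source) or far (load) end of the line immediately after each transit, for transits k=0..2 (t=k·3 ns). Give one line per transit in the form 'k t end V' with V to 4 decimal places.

Γ_L=-0.764706, Γ_S=-1.000000; launch V₁=10·75/75=10.000000
k=0 src: V=10.0000
k=1 load: inc=10.000000, refl=10.000000·-0.764706=-7.6471; V=0.000000+10.000000+-7.647059=2.3529
k=2 src: inc=-7.647059, refl=-7.647059·-1.000000=7.6471; V=10.000000+-7.647059+7.647059=10.0000

0 0 source 10.0000
1 3 load 2.3529
2 6 source 10.0000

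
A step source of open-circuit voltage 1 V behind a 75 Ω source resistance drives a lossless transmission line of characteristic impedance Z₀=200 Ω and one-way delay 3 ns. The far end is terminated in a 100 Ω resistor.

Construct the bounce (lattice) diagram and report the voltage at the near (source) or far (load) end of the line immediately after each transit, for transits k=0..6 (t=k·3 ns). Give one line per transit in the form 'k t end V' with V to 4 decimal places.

Γ_L=-0.333333, Γ_S=-0.454545; launch V₁=1·200/275=0.727273
k=0 src: V=0.7273
k=1 load: inc=0.727273, refl=0.727273·-0.333333=-0.2424; V=0.000000+0.727273+-0.242424=0.4848
k=2 src: inc=-0.242424, refl=-0.242424·-0.454545=0.1102; V=0.727273+-0.242424+0.110193=0.5950
k=3 load: inc=0.110193, refl=0.110193·-0.333333=-0.0367; V=0.484848+0.110193+-0.036731=0.5583
k=4 src: inc=-0.036731, refl=-0.036731·-0.454545=0.0167; V=0.595041+-0.036731+0.016696=0.5750
k=5 load: inc=0.016696, refl=0.016696·-0.333333=-0.0056; V=0.558310+0.016696+-0.005565=0.5694
k=6 src: inc=-0.005565, refl=-0.005565·-0.454545=0.0025; V=0.575006+-0.005565+0.002530=0.5720

0 0 source 0.7273
1 3 load 0.4848
2 6 source 0.5950
3 9 load 0.5583
4 12 source 0.5750
5 15 load 0.5694
6 18 source 0.5720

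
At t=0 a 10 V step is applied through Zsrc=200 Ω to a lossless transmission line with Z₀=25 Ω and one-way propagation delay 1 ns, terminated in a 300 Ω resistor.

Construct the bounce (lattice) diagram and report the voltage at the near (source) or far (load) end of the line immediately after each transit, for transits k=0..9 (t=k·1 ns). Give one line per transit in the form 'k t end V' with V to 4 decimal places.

Γ_L=0.846154, Γ_S=0.777778; launch V₁=10·25/225=1.111111
k=0 src: V=1.1111
k=1 load: inc=1.111111, refl=1.111111·0.846154=0.9402; V=0.000000+1.111111+0.940171=2.0513
k=2 src: inc=0.940171, refl=0.940171·0.777778=0.7312; V=1.111111+0.940171+0.731244=2.7825
k=3 load: inc=0.731244, refl=0.731244·0.846154=0.6187; V=2.051282+0.731244+0.618745=3.4013
k=4 src: inc=0.618745, refl=0.618745·0.777778=0.4812; V=2.782526+0.618745+0.481246=3.8825
k=5 load: inc=0.481246, refl=0.481246·0.846154=0.4072; V=3.401271+0.481246+0.407208=4.2897
k=6 src: inc=0.407208, refl=0.407208·0.777778=0.3167; V=3.882517+0.407208+0.316718=4.6064
k=7 load: inc=0.316718, refl=0.316718·0.846154=0.2680; V=4.289725+0.316718+0.267992=4.8744
k=8 src: inc=0.267992, refl=0.267992·0.777778=0.2084; V=4.606443+0.267992+0.208438=5.0829
k=9 load: inc=0.208438, refl=0.208438·0.846154=0.1764; V=4.874435+0.208438+0.176371=5.2592

0 0 source 1.1111
1 1 load 2.0513
2 2 source 2.7825
3 3 load 3.4013
4 4 source 3.8825
5 5 load 4.2897
6 6 source 4.6064
7 7 load 4.8744
8 8 source 5.0829
9 9 load 5.2592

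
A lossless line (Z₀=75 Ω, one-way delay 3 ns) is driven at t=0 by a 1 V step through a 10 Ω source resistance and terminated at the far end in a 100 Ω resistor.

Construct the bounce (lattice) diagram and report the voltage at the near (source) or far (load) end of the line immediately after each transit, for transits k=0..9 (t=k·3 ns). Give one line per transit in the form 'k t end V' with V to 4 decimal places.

0 0 source 0.8824
1 3 load 1.0084
2 6 source 0.9120
3 9 load 0.8982
4 12 source 0.9088
5 15 load 0.9103
6 18 source 0.9091
7 21 load 0.9090
8 24 source 0.9091
9 27 load 0.9091

Γ_L=0.142857, Γ_S=-0.764706; launch V₁=1·75/85=0.882353
k=0 src: V=0.8824
k=1 load: inc=0.882353, refl=0.882353·0.142857=0.1261; V=0.000000+0.882353+0.126050=1.0084
k=2 src: inc=0.126050, refl=0.126050·-0.764706=-0.0964; V=0.882353+0.126050+-0.096391=0.9120
k=3 load: inc=-0.096391, refl=-0.096391·0.142857=-0.0138; V=1.008403+-0.096391+-0.013770=0.8982
k=4 src: inc=-0.013770, refl=-0.013770·-0.764706=0.0105; V=0.912012+-0.013770+0.010530=0.9088
k=5 load: inc=0.010530, refl=0.010530·0.142857=0.0015; V=0.898242+0.010530+0.001504=0.9103
k=6 src: inc=0.001504, refl=0.001504·-0.764706=-0.0012; V=0.908772+0.001504+-0.001150=0.9091
k=7 load: inc=-0.001150, refl=-0.001150·0.142857=-0.0002; V=0.910276+-0.001150+-0.000164=0.9090
k=8 src: inc=-0.000164, refl=-0.000164·-0.764706=0.0001; V=0.909126+-0.000164+0.000126=0.9091
k=9 load: inc=0.000126, refl=0.000126·0.142857=0.0000; V=0.908961+0.000126+0.000018=0.9091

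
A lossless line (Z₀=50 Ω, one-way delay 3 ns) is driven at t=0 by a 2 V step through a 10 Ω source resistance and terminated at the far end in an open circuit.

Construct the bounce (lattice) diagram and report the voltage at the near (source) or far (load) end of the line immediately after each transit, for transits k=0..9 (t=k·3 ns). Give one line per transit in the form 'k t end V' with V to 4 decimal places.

Γ_L=1.000000, Γ_S=-0.666667; launch V₁=2·50/60=1.666667
k=0 src: V=1.6667
k=1 load: inc=1.666667, refl=1.666667·1.000000=1.6667; V=0.000000+1.666667+1.666667=3.3333
k=2 src: inc=1.666667, refl=1.666667·-0.666667=-1.1111; V=1.666667+1.666667+-1.111111=2.2222
k=3 load: inc=-1.111111, refl=-1.111111·1.000000=-1.1111; V=3.333333+-1.111111+-1.111111=1.1111
k=4 src: inc=-1.111111, refl=-1.111111·-0.666667=0.7407; V=2.222222+-1.111111+0.740741=1.8519
k=5 load: inc=0.740741, refl=0.740741·1.000000=0.7407; V=1.111111+0.740741+0.740741=2.5926
k=6 src: inc=0.740741, refl=0.740741·-0.666667=-0.4938; V=1.851852+0.740741+-0.493827=2.0988
k=7 load: inc=-0.493827, refl=-0.493827·1.000000=-0.4938; V=2.592593+-0.493827+-0.493827=1.6049
k=8 src: inc=-0.493827, refl=-0.493827·-0.666667=0.3292; V=2.098765+-0.493827+0.329218=1.9342
k=9 load: inc=0.329218, refl=0.329218·1.000000=0.3292; V=1.604938+0.329218+0.329218=2.2634

0 0 source 1.6667
1 3 load 3.3333
2 6 source 2.2222
3 9 load 1.1111
4 12 source 1.8519
5 15 load 2.5926
6 18 source 2.0988
7 21 load 1.6049
8 24 source 1.9342
9 27 load 2.2634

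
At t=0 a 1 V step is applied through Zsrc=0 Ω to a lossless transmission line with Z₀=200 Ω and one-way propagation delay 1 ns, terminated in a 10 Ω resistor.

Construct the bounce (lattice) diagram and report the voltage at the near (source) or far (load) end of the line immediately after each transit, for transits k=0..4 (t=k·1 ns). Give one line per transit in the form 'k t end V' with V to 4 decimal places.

Γ_L=-0.904762, Γ_S=-1.000000; launch V₁=1·200/200=1.000000
k=0 src: V=1.0000
k=1 load: inc=1.000000, refl=1.000000·-0.904762=-0.9048; V=0.000000+1.000000+-0.904762=0.0952
k=2 src: inc=-0.904762, refl=-0.904762·-1.000000=0.9048; V=1.000000+-0.904762+0.904762=1.0000
k=3 load: inc=0.904762, refl=0.904762·-0.904762=-0.8186; V=0.095238+0.904762+-0.818594=0.1814
k=4 src: inc=-0.818594, refl=-0.818594·-1.000000=0.8186; V=1.000000+-0.818594+0.818594=1.0000

0 0 source 1.0000
1 1 load 0.0952
2 2 source 1.0000
3 3 load 0.1814
4 4 source 1.0000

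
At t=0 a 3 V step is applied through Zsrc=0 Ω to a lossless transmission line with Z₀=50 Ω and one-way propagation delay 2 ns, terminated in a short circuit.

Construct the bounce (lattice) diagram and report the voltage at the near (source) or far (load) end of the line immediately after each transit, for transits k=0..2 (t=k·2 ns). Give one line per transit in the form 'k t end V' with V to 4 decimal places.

0 0 source 3.0000
1 2 load 0.0000
2 4 source 3.0000

Γ_L=-1.000000, Γ_S=-1.000000; launch V₁=3·50/50=3.000000
k=0 src: V=3.0000
k=1 load: inc=3.000000, refl=3.000000·-1.000000=-3.0000; V=0.000000+3.000000+-3.000000=0.0000
k=2 src: inc=-3.000000, refl=-3.000000·-1.000000=3.0000; V=3.000000+-3.000000+3.000000=3.0000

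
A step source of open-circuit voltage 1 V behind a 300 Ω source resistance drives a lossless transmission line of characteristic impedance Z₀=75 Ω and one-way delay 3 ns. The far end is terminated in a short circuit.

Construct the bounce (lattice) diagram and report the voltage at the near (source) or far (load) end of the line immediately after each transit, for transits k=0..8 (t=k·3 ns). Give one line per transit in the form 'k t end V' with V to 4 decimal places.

0 0 source 0.2000
1 3 load 0.0000
2 6 source -0.1200
3 9 load 0.0000
4 12 source 0.0720
5 15 load 0.0000
6 18 source -0.0432
7 21 load 0.0000
8 24 source 0.0259

Γ_L=-1.000000, Γ_S=0.600000; launch V₁=1·75/375=0.200000
k=0 src: V=0.2000
k=1 load: inc=0.200000, refl=0.200000·-1.000000=-0.2000; V=0.000000+0.200000+-0.200000=0.0000
k=2 src: inc=-0.200000, refl=-0.200000·0.600000=-0.1200; V=0.200000+-0.200000+-0.120000=-0.1200
k=3 load: inc=-0.120000, refl=-0.120000·-1.000000=0.1200; V=0.000000+-0.120000+0.120000=0.0000
k=4 src: inc=0.120000, refl=0.120000·0.600000=0.0720; V=-0.120000+0.120000+0.072000=0.0720
k=5 load: inc=0.072000, refl=0.072000·-1.000000=-0.0720; V=0.000000+0.072000+-0.072000=0.0000
k=6 src: inc=-0.072000, refl=-0.072000·0.600000=-0.0432; V=0.072000+-0.072000+-0.043200=-0.0432
k=7 load: inc=-0.043200, refl=-0.043200·-1.000000=0.0432; V=0.000000+-0.043200+0.043200=0.0000
k=8 src: inc=0.043200, refl=0.043200·0.600000=0.0259; V=-0.043200+0.043200+0.025920=0.0259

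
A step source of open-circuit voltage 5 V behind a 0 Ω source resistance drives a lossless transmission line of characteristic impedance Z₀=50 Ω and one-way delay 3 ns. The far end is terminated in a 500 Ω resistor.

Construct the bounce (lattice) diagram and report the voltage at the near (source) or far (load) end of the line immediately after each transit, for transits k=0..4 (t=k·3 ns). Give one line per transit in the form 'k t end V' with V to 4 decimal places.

0 0 source 5.0000
1 3 load 9.0909
2 6 source 5.0000
3 9 load 1.6529
4 12 source 5.0000

Γ_L=0.818182, Γ_S=-1.000000; launch V₁=5·50/50=5.000000
k=0 src: V=5.0000
k=1 load: inc=5.000000, refl=5.000000·0.818182=4.0909; V=0.000000+5.000000+4.090909=9.0909
k=2 src: inc=4.090909, refl=4.090909·-1.000000=-4.0909; V=5.000000+4.090909+-4.090909=5.0000
k=3 load: inc=-4.090909, refl=-4.090909·0.818182=-3.3471; V=9.090909+-4.090909+-3.347107=1.6529
k=4 src: inc=-3.347107, refl=-3.347107·-1.000000=3.3471; V=5.000000+-3.347107+3.347107=5.0000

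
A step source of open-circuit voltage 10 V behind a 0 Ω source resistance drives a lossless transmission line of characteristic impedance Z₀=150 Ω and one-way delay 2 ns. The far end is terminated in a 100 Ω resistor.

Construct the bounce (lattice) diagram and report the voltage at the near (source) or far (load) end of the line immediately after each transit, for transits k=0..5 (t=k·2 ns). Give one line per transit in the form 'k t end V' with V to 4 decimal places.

Γ_L=-0.200000, Γ_S=-1.000000; launch V₁=10·150/150=10.000000
k=0 src: V=10.0000
k=1 load: inc=10.000000, refl=10.000000·-0.200000=-2.0000; V=0.000000+10.000000+-2.000000=8.0000
k=2 src: inc=-2.000000, refl=-2.000000·-1.000000=2.0000; V=10.000000+-2.000000+2.000000=10.0000
k=3 load: inc=2.000000, refl=2.000000·-0.200000=-0.4000; V=8.000000+2.000000+-0.400000=9.6000
k=4 src: inc=-0.400000, refl=-0.400000·-1.000000=0.4000; V=10.000000+-0.400000+0.400000=10.0000
k=5 load: inc=0.400000, refl=0.400000·-0.200000=-0.0800; V=9.600000+0.400000+-0.080000=9.9200

0 0 source 10.0000
1 2 load 8.0000
2 4 source 10.0000
3 6 load 9.6000
4 8 source 10.0000
5 10 load 9.9200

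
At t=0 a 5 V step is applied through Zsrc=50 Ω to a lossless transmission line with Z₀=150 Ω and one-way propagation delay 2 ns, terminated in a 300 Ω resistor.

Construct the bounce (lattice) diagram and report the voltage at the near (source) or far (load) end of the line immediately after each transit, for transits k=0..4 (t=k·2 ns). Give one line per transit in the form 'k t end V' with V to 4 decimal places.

Γ_L=0.333333, Γ_S=-0.500000; launch V₁=5·150/200=3.750000
k=0 src: V=3.7500
k=1 load: inc=3.750000, refl=3.750000·0.333333=1.2500; V=0.000000+3.750000+1.250000=5.0000
k=2 src: inc=1.250000, refl=1.250000·-0.500000=-0.6250; V=3.750000+1.250000+-0.625000=4.3750
k=3 load: inc=-0.625000, refl=-0.625000·0.333333=-0.2083; V=5.000000+-0.625000+-0.208333=4.1667
k=4 src: inc=-0.208333, refl=-0.208333·-0.500000=0.1042; V=4.375000+-0.208333+0.104167=4.2708

0 0 source 3.7500
1 2 load 5.0000
2 4 source 4.3750
3 6 load 4.1667
4 8 source 4.2708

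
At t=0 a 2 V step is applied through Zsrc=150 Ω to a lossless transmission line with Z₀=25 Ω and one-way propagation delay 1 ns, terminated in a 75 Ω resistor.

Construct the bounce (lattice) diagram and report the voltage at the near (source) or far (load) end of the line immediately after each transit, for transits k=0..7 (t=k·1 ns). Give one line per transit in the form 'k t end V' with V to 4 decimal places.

Γ_L=0.500000, Γ_S=0.714286; launch V₁=2·25/175=0.285714
k=0 src: V=0.2857
k=1 load: inc=0.285714, refl=0.285714·0.500000=0.1429; V=0.000000+0.285714+0.142857=0.4286
k=2 src: inc=0.142857, refl=0.142857·0.714286=0.1020; V=0.285714+0.142857+0.102041=0.5306
k=3 load: inc=0.102041, refl=0.102041·0.500000=0.0510; V=0.428571+0.102041+0.051020=0.5816
k=4 src: inc=0.051020, refl=0.051020·0.714286=0.0364; V=0.530612+0.051020+0.036443=0.6181
k=5 load: inc=0.036443, refl=0.036443·0.500000=0.0182; V=0.581633+0.036443+0.018222=0.6363
k=6 src: inc=0.018222, refl=0.018222·0.714286=0.0130; V=0.618076+0.018222+0.013015=0.6493
k=7 load: inc=0.013015, refl=0.013015·0.500000=0.0065; V=0.636297+0.013015+0.006508=0.6558

0 0 source 0.2857
1 1 load 0.4286
2 2 source 0.5306
3 3 load 0.5816
4 4 source 0.6181
5 5 load 0.6363
6 6 source 0.6493
7 7 load 0.6558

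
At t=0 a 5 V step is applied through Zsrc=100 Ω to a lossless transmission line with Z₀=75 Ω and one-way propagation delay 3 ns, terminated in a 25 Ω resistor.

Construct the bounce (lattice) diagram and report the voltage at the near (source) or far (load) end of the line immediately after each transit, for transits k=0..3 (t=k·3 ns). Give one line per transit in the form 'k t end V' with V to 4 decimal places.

Γ_L=-0.500000, Γ_S=0.142857; launch V₁=5·75/175=2.142857
k=0 src: V=2.1429
k=1 load: inc=2.142857, refl=2.142857·-0.500000=-1.0714; V=0.000000+2.142857+-1.071429=1.0714
k=2 src: inc=-1.071429, refl=-1.071429·0.142857=-0.1531; V=2.142857+-1.071429+-0.153061=0.9184
k=3 load: inc=-0.153061, refl=-0.153061·-0.500000=0.0765; V=1.071429+-0.153061+0.076531=0.9949

0 0 source 2.1429
1 3 load 1.0714
2 6 source 0.9184
3 9 load 0.9949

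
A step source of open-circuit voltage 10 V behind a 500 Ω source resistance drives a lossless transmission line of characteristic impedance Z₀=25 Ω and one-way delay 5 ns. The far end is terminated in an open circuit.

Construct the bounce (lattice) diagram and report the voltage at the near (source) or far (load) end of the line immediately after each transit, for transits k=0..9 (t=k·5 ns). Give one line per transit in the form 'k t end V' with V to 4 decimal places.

Γ_L=1.000000, Γ_S=0.904762; launch V₁=10·25/525=0.476190
k=0 src: V=0.4762
k=1 load: inc=0.476190, refl=0.476190·1.000000=0.4762; V=0.000000+0.476190+0.476190=0.9524
k=2 src: inc=0.476190, refl=0.476190·0.904762=0.4308; V=0.476190+0.476190+0.430839=1.3832
k=3 load: inc=0.430839, refl=0.430839·1.000000=0.4308; V=0.952381+0.430839+0.430839=1.8141
k=4 src: inc=0.430839, refl=0.430839·0.904762=0.3898; V=1.383220+0.430839+0.389807=2.2039
k=5 load: inc=0.389807, refl=0.389807·1.000000=0.3898; V=1.814059+0.389807+0.389807=2.5937
k=6 src: inc=0.389807, refl=0.389807·0.904762=0.3527; V=2.203866+0.389807+0.352682=2.9464
k=7 load: inc=0.352682, refl=0.352682·1.000000=0.3527; V=2.593672+0.352682+0.352682=3.2990
k=8 src: inc=0.352682, refl=0.352682·0.904762=0.3191; V=2.946355+0.352682+0.319093=3.6181
k=9 load: inc=0.319093, refl=0.319093·1.000000=0.3191; V=3.299037+0.319093+0.319093=3.9372

0 0 source 0.4762
1 5 load 0.9524
2 10 source 1.3832
3 15 load 1.8141
4 20 source 2.2039
5 25 load 2.5937
6 30 source 2.9464
7 35 load 3.2990
8 40 source 3.6181
9 45 load 3.9372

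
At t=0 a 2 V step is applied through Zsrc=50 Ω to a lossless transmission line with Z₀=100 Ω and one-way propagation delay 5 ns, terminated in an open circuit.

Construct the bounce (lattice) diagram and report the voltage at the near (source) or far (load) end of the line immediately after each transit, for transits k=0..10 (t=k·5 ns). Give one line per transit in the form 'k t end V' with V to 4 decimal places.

Γ_L=1.000000, Γ_S=-0.333333; launch V₁=2·100/150=1.333333
k=0 src: V=1.3333
k=1 load: inc=1.333333, refl=1.333333·1.000000=1.3333; V=0.000000+1.333333+1.333333=2.6667
k=2 src: inc=1.333333, refl=1.333333·-0.333333=-0.4444; V=1.333333+1.333333+-0.444444=2.2222
k=3 load: inc=-0.444444, refl=-0.444444·1.000000=-0.4444; V=2.666667+-0.444444+-0.444444=1.7778
k=4 src: inc=-0.444444, refl=-0.444444·-0.333333=0.1481; V=2.222222+-0.444444+0.148148=1.9259
k=5 load: inc=0.148148, refl=0.148148·1.000000=0.1481; V=1.777778+0.148148+0.148148=2.0741
k=6 src: inc=0.148148, refl=0.148148·-0.333333=-0.0494; V=1.925926+0.148148+-0.049383=2.0247
k=7 load: inc=-0.049383, refl=-0.049383·1.000000=-0.0494; V=2.074074+-0.049383+-0.049383=1.9753
k=8 src: inc=-0.049383, refl=-0.049383·-0.333333=0.0165; V=2.024691+-0.049383+0.016461=1.9918
k=9 load: inc=0.016461, refl=0.016461·1.000000=0.0165; V=1.975309+0.016461+0.016461=2.0082
k=10 src: inc=0.016461, refl=0.016461·-0.333333=-0.0055; V=1.991770+0.016461+-0.005487=2.0027

0 0 source 1.3333
1 5 load 2.6667
2 10 source 2.2222
3 15 load 1.7778
4 20 source 1.9259
5 25 load 2.0741
6 30 source 2.0247
7 35 load 1.9753
8 40 source 1.9918
9 45 load 2.0082
10 50 source 2.0027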